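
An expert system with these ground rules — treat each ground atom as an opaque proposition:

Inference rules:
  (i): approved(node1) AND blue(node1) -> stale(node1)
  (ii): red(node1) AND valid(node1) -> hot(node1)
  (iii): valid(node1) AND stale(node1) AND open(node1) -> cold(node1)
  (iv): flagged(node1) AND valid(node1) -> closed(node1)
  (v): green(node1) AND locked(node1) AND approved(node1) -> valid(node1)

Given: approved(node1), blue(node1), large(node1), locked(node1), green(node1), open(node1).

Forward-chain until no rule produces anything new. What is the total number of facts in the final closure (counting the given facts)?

9

[1] (i) [approved(node1) AND blue(node1) -> stale(node1)]; (v) [green(node1) AND locked(node1) AND approved(node1) -> valid(node1)]. ⇒ new: stale(node1), valid(node1).
[2] (iii) [valid(node1) AND stale(node1) AND open(node1) -> cold(node1)]. ⇒ new: cold(node1).
Closure: {approved(node1), blue(node1), cold(node1), green(node1), large(node1), locked(node1), open(node1), stale(node1), valid(node1)} — 9 facts.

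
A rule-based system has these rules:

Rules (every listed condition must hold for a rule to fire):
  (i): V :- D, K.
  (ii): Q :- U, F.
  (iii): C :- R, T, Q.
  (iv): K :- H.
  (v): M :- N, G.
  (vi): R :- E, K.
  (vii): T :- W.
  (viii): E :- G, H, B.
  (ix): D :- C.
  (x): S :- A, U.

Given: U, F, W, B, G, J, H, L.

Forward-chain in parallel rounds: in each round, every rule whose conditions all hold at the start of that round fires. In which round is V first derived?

5

[1] (ii) [Q :- U, F.]; (iv) [K :- H.]; (vii) [T :- W.]; (viii) [E :- G, H, B.]. ⇒ new: Q, K, T, E.
[2] (vi) [R :- E, K.]. ⇒ new: R.
[3] (iii) [C :- R, T, Q.]. ⇒ new: C.
[4] (ix) [D :- C.]. ⇒ new: D.
[5] (i) [V :- D, K.]. ⇒ new: V.
V first appears in round 5.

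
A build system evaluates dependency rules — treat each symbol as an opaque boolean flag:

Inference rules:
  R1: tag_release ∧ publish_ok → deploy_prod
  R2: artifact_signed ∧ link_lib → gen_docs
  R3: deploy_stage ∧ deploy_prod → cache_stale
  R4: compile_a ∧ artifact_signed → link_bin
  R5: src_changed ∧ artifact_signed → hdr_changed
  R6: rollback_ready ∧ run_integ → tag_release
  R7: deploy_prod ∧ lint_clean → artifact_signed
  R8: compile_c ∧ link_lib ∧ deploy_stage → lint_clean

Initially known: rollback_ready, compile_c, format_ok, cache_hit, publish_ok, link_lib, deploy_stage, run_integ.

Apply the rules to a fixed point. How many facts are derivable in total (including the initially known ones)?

14

Round 1 — R6, R8, derive tag_release, lint_clean.
Round 2 — R1, derive deploy_prod.
Round 3 — R3, R7, derive cache_stale, artifact_signed.
Round 4 — R2, derive gen_docs.
Closure: {artifact_signed, cache_hit, cache_stale, compile_c, deploy_prod, deploy_stage, format_ok, gen_docs, link_lib, lint_clean, publish_ok, rollback_ready, run_integ, tag_release} — 14 facts.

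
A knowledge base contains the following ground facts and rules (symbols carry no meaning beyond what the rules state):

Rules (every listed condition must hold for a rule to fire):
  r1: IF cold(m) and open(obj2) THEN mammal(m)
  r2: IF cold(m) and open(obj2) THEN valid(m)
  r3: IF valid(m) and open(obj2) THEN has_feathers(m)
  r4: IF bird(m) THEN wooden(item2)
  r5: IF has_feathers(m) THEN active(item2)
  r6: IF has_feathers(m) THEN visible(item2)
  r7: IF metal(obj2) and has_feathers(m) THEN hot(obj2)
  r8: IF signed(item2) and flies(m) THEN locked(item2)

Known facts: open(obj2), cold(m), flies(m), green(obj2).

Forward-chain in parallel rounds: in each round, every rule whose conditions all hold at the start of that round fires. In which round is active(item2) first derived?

Round 1 — r1, r2, derive mammal(m), valid(m).
Round 2 — r3, derive has_feathers(m).
Round 3 — r5, r6, derive active(item2), visible(item2).
active(item2) first appears in round 3.

3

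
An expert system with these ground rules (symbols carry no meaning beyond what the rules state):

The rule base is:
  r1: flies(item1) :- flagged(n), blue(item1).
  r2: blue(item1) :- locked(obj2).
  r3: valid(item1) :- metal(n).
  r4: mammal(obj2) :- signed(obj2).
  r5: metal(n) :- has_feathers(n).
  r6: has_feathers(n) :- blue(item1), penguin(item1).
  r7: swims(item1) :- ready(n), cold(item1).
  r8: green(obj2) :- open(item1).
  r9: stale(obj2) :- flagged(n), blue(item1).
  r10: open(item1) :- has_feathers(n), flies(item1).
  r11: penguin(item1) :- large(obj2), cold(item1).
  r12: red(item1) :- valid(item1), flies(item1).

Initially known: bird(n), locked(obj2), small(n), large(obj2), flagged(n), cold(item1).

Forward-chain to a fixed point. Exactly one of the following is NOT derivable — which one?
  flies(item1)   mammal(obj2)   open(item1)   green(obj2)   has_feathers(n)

Round 1 — r2, r11, derive blue(item1), penguin(item1).
Round 2 — r1, r6, r9, derive flies(item1), has_feathers(n), stale(obj2).
Round 3 — r5, r10, derive metal(n), open(item1).
Round 4 — r3, r8, derive valid(item1), green(obj2).
Round 5 — r12, derive red(item1).
Derived: green(obj2) (round 4), has_feathers(n) (round 2), open(item1) (round 3), flies(item1) (round 2). mammal(obj2) never appears in any round.

mammal(obj2)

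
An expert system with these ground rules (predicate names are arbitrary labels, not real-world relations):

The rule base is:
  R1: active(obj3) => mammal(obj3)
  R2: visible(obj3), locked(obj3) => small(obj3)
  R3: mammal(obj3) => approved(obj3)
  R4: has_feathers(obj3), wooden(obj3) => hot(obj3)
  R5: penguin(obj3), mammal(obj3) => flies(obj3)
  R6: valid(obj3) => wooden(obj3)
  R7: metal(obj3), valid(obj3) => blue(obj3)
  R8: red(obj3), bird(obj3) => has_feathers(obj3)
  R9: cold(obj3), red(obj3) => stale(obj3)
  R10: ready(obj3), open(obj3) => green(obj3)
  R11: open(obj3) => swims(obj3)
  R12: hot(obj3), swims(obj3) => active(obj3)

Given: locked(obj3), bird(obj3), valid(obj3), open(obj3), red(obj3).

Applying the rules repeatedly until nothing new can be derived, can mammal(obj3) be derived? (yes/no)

yes

Round 1 fires R6, R8, R11, giving wooden(obj3), has_feathers(obj3), swims(obj3).
Round 2 fires R4, giving hot(obj3).
Round 3 fires R12, giving active(obj3).
Round 4 fires R1, giving mammal(obj3).
Round 5 fires R3, giving approved(obj3).
mammal(obj3) appears in round 4, so it is derivable.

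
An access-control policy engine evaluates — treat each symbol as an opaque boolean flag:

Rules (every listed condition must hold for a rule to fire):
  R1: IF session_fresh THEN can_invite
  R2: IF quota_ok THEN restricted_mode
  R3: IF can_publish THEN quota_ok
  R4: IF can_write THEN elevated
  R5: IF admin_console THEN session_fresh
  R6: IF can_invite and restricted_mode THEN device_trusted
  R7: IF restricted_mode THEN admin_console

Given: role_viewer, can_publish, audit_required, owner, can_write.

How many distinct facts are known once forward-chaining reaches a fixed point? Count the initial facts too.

12

Round 1 — R3, R4, derive quota_ok, elevated.
Round 2 — R2, derive restricted_mode.
Round 3 — R7, derive admin_console.
Round 4 — R5, derive session_fresh.
Round 5 — R1, derive can_invite.
Round 6 — R6, derive device_trusted.
Closure: {admin_console, audit_required, can_invite, can_publish, can_write, device_trusted, elevated, owner, quota_ok, restricted_mode, role_viewer, session_fresh} — 12 facts.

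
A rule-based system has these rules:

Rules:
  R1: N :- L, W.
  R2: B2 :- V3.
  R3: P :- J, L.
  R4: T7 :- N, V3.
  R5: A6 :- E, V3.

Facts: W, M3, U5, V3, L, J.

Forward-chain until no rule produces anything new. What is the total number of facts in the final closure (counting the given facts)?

Round 1: R1 [N :- L, W.]; R2 [B2 :- V3.]; R3 [P :- J, L.]. Adds N, B2, P.
Round 2: R4 [T7 :- N, V3.]. Adds T7.
Closure: {B2, J, L, M3, N, P, T7, U5, V3, W} — 10 facts.

10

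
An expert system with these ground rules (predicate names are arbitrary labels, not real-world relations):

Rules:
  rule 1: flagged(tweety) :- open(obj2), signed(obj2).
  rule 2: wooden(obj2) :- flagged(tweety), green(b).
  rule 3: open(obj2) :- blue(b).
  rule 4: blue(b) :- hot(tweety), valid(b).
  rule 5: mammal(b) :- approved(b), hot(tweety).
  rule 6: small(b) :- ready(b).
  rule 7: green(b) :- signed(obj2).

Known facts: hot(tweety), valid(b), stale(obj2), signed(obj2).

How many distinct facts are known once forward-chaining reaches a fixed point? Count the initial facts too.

9

Round 1: rule 4 [blue(b) :- hot(tweety), valid(b).]; rule 7 [green(b) :- signed(obj2).]. Adds blue(b), green(b).
Round 2: rule 3 [open(obj2) :- blue(b).]. Adds open(obj2).
Round 3: rule 1 [flagged(tweety) :- open(obj2), signed(obj2).]. Adds flagged(tweety).
Round 4: rule 2 [wooden(obj2) :- flagged(tweety), green(b).]. Adds wooden(obj2).
Closure: {blue(b), flagged(tweety), green(b), hot(tweety), open(obj2), signed(obj2), stale(obj2), valid(b), wooden(obj2)} — 9 facts.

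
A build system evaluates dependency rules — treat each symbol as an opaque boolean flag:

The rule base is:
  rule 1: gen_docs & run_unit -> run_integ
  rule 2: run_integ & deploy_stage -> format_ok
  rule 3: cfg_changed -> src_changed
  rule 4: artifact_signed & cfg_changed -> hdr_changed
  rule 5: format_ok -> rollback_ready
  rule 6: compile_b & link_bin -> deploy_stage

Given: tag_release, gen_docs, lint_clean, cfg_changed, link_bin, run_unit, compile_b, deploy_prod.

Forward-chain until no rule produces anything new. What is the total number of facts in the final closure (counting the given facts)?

13

Round 1: rule 1 [gen_docs & run_unit -> run_integ]; rule 3 [cfg_changed -> src_changed]; rule 6 [compile_b & link_bin -> deploy_stage]. New: run_integ, src_changed, deploy_stage.
Round 2: rule 2 [run_integ & deploy_stage -> format_ok]. New: format_ok.
Round 3: rule 5 [format_ok -> rollback_ready]. New: rollback_ready.
Closure: {cfg_changed, compile_b, deploy_prod, deploy_stage, format_ok, gen_docs, link_bin, lint_clean, rollback_ready, run_integ, run_unit, src_changed, tag_release} — 13 facts.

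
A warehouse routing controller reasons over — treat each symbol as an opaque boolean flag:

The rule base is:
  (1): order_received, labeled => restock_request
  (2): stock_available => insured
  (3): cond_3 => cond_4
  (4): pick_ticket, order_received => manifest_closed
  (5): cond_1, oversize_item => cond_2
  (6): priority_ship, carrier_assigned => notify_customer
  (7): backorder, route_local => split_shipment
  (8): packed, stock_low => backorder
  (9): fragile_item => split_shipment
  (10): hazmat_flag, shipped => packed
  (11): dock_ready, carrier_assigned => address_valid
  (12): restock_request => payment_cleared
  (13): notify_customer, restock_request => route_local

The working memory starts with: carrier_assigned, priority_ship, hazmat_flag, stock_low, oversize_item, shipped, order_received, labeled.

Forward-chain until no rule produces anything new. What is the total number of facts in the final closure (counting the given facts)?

Round 1: (1) [order_received, labeled => restock_request]; (6) [priority_ship, carrier_assigned => notify_customer]; (10) [hazmat_flag, shipped => packed]. Adds restock_request, notify_customer, packed.
Round 2: (8) [packed, stock_low => backorder]; (12) [restock_request => payment_cleared]; (13) [notify_customer, restock_request => route_local]. Adds backorder, payment_cleared, route_local.
Round 3: (7) [backorder, route_local => split_shipment]. Adds split_shipment.
Closure: {backorder, carrier_assigned, hazmat_flag, labeled, notify_customer, order_received, oversize_item, packed, payment_cleared, priority_ship, restock_request, route_local, shipped, split_shipment, stock_low} — 15 facts.

15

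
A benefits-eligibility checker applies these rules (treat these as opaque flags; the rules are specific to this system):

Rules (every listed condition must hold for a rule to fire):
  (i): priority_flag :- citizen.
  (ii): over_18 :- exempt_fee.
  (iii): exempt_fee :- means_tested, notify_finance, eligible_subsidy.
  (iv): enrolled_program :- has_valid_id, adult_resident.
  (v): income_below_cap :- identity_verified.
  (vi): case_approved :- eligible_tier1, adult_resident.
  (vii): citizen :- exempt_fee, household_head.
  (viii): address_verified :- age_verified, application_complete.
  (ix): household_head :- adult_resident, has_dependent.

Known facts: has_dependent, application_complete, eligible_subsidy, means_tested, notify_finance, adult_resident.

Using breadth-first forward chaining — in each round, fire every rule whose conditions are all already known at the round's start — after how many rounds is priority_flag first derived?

3

Round 1: (iii) [exempt_fee :- means_tested, notify_finance, eligible_subsidy.]; (ix) [household_head :- adult_resident, has_dependent.]. Adds exempt_fee, household_head.
Round 2: (ii) [over_18 :- exempt_fee.]; (vii) [citizen :- exempt_fee, household_head.]. Adds over_18, citizen.
Round 3: (i) [priority_flag :- citizen.]. Adds priority_flag.
priority_flag first appears in round 3.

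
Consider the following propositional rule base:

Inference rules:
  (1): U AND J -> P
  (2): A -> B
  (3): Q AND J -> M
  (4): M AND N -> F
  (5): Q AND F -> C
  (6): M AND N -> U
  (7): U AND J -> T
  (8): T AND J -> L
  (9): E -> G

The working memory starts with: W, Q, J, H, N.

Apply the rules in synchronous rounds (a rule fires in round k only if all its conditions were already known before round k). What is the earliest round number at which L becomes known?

Round 1 — (3), derive M.
Round 2 — (4), (6), derive F, U.
Round 3 — (1), (5), (7), derive P, C, T.
Round 4 — (8), derive L.
L first appears in round 4.

4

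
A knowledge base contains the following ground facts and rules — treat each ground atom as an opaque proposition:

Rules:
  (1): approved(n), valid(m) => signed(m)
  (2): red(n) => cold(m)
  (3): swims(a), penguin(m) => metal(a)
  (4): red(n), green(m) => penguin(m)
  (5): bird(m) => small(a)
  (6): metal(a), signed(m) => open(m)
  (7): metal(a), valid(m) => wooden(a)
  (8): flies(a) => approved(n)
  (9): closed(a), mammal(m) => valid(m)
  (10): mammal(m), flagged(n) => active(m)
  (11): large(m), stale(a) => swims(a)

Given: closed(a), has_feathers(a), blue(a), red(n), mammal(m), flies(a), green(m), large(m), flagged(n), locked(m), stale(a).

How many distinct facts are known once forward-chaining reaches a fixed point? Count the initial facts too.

Round 1: (2) [red(n) => cold(m)]; (4) [red(n), green(m) => penguin(m)]; (8) [flies(a) => approved(n)]; (9) [closed(a), mammal(m) => valid(m)]; (10) [mammal(m), flagged(n) => active(m)]; (11) [large(m), stale(a) => swims(a)]. New: cold(m), penguin(m), approved(n), valid(m), active(m), swims(a).
Round 2: (1) [approved(n), valid(m) => signed(m)]; (3) [swims(a), penguin(m) => metal(a)]. New: signed(m), metal(a).
Round 3: (6) [metal(a), signed(m) => open(m)]; (7) [metal(a), valid(m) => wooden(a)]. New: open(m), wooden(a).
Closure: {active(m), approved(n), blue(a), closed(a), cold(m), flagged(n), flies(a), green(m), has_feathers(a), large(m), locked(m), mammal(m), metal(a), open(m), penguin(m), red(n), signed(m), stale(a), swims(a), valid(m), wooden(a)} — 21 facts.

21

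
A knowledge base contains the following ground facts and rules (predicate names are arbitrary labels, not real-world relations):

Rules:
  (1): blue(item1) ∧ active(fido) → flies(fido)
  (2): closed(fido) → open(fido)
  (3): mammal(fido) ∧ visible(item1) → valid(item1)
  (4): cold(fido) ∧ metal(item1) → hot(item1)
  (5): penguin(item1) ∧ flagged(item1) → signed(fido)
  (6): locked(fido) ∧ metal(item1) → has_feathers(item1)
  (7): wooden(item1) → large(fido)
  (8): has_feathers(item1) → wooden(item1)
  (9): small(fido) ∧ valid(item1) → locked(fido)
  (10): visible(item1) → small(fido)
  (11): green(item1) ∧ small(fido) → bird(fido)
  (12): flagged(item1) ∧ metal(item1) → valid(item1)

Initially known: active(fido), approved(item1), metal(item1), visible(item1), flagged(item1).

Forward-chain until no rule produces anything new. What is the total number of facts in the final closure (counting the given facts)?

Round 1: (10) [visible(item1) → small(fido)]; (12) [flagged(item1) ∧ metal(item1) → valid(item1)]. New: small(fido), valid(item1).
Round 2: (9) [small(fido) ∧ valid(item1) → locked(fido)]. New: locked(fido).
Round 3: (6) [locked(fido) ∧ metal(item1) → has_feathers(item1)]. New: has_feathers(item1).
Round 4: (8) [has_feathers(item1) → wooden(item1)]. New: wooden(item1).
Round 5: (7) [wooden(item1) → large(fido)]. New: large(fido).
Closure: {active(fido), approved(item1), flagged(item1), has_feathers(item1), large(fido), locked(fido), metal(item1), small(fido), valid(item1), visible(item1), wooden(item1)} — 11 facts.

11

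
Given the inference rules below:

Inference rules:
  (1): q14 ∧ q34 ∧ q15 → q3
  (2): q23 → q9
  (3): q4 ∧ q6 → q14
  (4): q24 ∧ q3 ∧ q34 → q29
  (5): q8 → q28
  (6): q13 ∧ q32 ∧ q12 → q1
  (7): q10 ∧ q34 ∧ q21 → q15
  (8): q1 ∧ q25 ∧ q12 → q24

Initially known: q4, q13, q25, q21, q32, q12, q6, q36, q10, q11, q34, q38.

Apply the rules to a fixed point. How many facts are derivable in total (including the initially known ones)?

Round 1: (3) [q4 ∧ q6 → q14]; (6) [q13 ∧ q32 ∧ q12 → q1]; (7) [q10 ∧ q34 ∧ q21 → q15]. Adds q14, q1, q15.
Round 2: (1) [q14 ∧ q34 ∧ q15 → q3]; (8) [q1 ∧ q25 ∧ q12 → q24]. Adds q3, q24.
Round 3: (4) [q24 ∧ q3 ∧ q34 → q29]. Adds q29.
Closure: {q1, q10, q11, q12, q13, q14, q15, q21, q24, q25, q29, q3, q32, q34, q36, q38, q4, q6} — 18 facts.

18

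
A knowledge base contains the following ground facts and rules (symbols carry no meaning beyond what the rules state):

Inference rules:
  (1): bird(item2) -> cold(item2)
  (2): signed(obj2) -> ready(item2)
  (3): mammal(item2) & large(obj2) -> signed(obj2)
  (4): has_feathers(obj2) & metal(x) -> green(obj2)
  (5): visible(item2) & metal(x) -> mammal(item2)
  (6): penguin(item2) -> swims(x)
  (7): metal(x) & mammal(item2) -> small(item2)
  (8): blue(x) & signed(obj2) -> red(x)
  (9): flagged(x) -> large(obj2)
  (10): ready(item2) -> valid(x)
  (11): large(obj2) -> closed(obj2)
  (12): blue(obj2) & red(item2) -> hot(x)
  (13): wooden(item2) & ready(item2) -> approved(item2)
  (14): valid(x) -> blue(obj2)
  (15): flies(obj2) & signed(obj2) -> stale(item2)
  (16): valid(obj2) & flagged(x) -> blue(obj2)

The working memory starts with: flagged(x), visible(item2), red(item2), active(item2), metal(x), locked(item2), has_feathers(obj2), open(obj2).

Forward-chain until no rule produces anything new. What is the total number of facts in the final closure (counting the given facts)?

18

Round 1 — (4), (5), (9), derive green(obj2), mammal(item2), large(obj2).
Round 2 — (3), (7), (11), derive signed(obj2), small(item2), closed(obj2).
Round 3 — (2), derive ready(item2).
Round 4 — (10), derive valid(x).
Round 5 — (14), derive blue(obj2).
Round 6 — (12), derive hot(x).
Closure: {active(item2), blue(obj2), closed(obj2), flagged(x), green(obj2), has_feathers(obj2), hot(x), large(obj2), locked(item2), mammal(item2), metal(x), open(obj2), ready(item2), red(item2), signed(obj2), small(item2), valid(x), visible(item2)} — 18 facts.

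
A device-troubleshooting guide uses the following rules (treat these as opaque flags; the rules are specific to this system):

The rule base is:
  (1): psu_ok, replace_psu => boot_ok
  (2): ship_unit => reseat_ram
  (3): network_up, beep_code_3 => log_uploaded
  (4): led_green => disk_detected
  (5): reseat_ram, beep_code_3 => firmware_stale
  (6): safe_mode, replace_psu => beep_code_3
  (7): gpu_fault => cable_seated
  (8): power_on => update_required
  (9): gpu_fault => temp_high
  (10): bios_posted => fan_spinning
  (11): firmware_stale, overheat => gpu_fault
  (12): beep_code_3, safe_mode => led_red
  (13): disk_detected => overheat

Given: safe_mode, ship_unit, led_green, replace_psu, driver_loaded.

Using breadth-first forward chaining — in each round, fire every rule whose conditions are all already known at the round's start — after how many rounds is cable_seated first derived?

4

[1] (2) [ship_unit => reseat_ram]; (4) [led_green => disk_detected]; (6) [safe_mode, replace_psu => beep_code_3]. ⇒ new: reseat_ram, disk_detected, beep_code_3.
[2] (5) [reseat_ram, beep_code_3 => firmware_stale]; (12) [beep_code_3, safe_mode => led_red]; (13) [disk_detected => overheat]. ⇒ new: firmware_stale, led_red, overheat.
[3] (11) [firmware_stale, overheat => gpu_fault]. ⇒ new: gpu_fault.
[4] (7) [gpu_fault => cable_seated]; (9) [gpu_fault => temp_high]. ⇒ new: cable_seated, temp_high.
cable_seated first appears in round 4.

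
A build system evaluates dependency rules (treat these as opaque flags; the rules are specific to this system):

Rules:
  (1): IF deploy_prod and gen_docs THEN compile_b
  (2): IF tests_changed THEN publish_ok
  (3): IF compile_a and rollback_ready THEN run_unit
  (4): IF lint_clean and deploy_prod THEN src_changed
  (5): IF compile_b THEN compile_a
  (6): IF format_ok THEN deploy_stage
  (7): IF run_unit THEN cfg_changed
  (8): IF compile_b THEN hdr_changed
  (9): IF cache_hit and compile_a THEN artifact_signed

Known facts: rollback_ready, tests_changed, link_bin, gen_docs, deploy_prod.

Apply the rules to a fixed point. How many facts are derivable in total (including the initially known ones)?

Round 1 — (1), (2), derive compile_b, publish_ok.
Round 2 — (5), (8), derive compile_a, hdr_changed.
Round 3 — (3), derive run_unit.
Round 4 — (7), derive cfg_changed.
Closure: {cfg_changed, compile_a, compile_b, deploy_prod, gen_docs, hdr_changed, link_bin, publish_ok, rollback_ready, run_unit, tests_changed} — 11 facts.

11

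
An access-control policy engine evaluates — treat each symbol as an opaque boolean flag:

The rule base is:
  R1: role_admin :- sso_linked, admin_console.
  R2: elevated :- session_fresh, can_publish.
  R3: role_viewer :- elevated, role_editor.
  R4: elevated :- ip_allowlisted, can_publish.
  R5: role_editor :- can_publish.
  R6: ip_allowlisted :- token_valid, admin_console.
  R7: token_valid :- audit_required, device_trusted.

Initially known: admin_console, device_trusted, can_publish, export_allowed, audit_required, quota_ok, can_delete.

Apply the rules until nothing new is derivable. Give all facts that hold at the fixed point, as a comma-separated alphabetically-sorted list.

Round 1: R5 [role_editor :- can_publish.]; R7 [token_valid :- audit_required, device_trusted.]. Adds role_editor, token_valid.
Round 2: R6 [ip_allowlisted :- token_valid, admin_console.]. Adds ip_allowlisted.
Round 3: R4 [elevated :- ip_allowlisted, can_publish.]. Adds elevated.
Round 4: R3 [role_viewer :- elevated, role_editor.]. Adds role_viewer.

admin_console, audit_required, can_delete, can_publish, device_trusted, elevated, export_allowed, ip_allowlisted, quota_ok, role_editor, role_viewer, token_valid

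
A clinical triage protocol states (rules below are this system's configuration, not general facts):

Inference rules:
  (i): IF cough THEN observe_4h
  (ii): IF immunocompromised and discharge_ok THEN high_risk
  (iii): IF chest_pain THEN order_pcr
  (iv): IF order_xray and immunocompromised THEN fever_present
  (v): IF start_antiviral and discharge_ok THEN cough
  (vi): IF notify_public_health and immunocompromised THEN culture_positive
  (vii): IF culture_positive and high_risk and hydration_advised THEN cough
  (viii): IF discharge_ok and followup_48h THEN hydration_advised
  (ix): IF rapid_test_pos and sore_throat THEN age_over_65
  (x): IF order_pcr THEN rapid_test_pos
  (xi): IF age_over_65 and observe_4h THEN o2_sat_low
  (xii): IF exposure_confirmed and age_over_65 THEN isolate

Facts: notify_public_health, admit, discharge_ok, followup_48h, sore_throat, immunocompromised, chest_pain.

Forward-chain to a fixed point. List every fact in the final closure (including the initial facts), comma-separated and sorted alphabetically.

admit, age_over_65, chest_pain, cough, culture_positive, discharge_ok, followup_48h, high_risk, hydration_advised, immunocompromised, notify_public_health, o2_sat_low, observe_4h, order_pcr, rapid_test_pos, sore_throat

Round 1 fires (ii), (iii), (vi), (viii), giving high_risk, order_pcr, culture_positive, hydration_advised.
Round 2 fires (vii), (x), giving cough, rapid_test_pos.
Round 3 fires (i), (ix), giving observe_4h, age_over_65.
Round 4 fires (xi), giving o2_sat_low.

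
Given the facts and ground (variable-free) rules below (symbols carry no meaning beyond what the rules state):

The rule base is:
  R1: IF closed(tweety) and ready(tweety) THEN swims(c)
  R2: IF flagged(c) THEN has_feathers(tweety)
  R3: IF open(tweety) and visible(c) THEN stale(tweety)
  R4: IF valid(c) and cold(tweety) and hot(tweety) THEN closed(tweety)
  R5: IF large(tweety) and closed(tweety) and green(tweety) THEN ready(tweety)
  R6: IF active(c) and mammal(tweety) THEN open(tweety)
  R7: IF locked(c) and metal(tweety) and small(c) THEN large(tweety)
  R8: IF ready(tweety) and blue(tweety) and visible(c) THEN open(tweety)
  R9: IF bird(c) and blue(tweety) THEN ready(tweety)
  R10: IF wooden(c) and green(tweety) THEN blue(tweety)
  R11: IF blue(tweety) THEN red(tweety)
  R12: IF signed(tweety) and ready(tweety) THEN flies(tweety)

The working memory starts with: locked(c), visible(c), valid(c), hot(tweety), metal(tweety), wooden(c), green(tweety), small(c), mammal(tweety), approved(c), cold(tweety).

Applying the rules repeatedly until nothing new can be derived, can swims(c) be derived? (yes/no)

Round 1 — R4, R7, R10, derive closed(tweety), large(tweety), blue(tweety).
Round 2 — R5, R11, derive ready(tweety), red(tweety).
Round 3 — R1, R8, derive swims(c), open(tweety).
Round 4 — R3, derive stale(tweety).
swims(c) appears in round 3, so it is derivable.

yes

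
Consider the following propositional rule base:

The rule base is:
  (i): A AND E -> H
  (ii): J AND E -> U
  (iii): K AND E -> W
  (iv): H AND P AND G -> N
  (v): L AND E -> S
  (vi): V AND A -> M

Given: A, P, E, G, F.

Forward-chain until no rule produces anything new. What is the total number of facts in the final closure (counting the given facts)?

Round 1 fires (i), giving H.
Round 2 fires (iv), giving N.
Closure: {A, E, F, G, H, N, P} — 7 facts.

7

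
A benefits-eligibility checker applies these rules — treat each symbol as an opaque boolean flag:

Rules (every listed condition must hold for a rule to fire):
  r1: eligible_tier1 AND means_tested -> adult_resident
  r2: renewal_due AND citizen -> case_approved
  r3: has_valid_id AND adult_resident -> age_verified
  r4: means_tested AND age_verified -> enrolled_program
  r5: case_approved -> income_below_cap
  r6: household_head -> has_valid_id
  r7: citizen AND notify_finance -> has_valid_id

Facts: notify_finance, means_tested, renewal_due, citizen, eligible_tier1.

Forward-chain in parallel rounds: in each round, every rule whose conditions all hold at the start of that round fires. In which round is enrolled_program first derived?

3

Round 1: r1 [eligible_tier1 AND means_tested -> adult_resident]; r2 [renewal_due AND citizen -> case_approved]; r7 [citizen AND notify_finance -> has_valid_id]. New: adult_resident, case_approved, has_valid_id.
Round 2: r3 [has_valid_id AND adult_resident -> age_verified]; r5 [case_approved -> income_below_cap]. New: age_verified, income_below_cap.
Round 3: r4 [means_tested AND age_verified -> enrolled_program]. New: enrolled_program.
enrolled_program first appears in round 3.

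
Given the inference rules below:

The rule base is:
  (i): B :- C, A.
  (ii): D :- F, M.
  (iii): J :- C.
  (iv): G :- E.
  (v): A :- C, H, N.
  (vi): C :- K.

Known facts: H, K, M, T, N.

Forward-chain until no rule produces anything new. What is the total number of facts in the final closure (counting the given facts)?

9

[1] (vi) [C :- K.]. ⇒ new: C.
[2] (iii) [J :- C.]; (v) [A :- C, H, N.]. ⇒ new: J, A.
[3] (i) [B :- C, A.]. ⇒ new: B.
Closure: {A, B, C, H, J, K, M, N, T} — 9 facts.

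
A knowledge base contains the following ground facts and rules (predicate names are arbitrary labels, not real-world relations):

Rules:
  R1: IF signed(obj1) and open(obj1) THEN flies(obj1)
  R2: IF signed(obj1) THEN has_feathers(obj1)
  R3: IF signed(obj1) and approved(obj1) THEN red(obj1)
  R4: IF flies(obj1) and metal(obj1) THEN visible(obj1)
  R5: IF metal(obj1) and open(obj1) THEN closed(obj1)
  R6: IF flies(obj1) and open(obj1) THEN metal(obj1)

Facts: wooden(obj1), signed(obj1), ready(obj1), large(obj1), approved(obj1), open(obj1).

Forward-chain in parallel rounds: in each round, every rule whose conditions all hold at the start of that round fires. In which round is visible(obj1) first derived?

3

Round 1 — R1, R2, R3, derive flies(obj1), has_feathers(obj1), red(obj1).
Round 2 — R6, derive metal(obj1).
Round 3 — R4, R5, derive visible(obj1), closed(obj1).
visible(obj1) first appears in round 3.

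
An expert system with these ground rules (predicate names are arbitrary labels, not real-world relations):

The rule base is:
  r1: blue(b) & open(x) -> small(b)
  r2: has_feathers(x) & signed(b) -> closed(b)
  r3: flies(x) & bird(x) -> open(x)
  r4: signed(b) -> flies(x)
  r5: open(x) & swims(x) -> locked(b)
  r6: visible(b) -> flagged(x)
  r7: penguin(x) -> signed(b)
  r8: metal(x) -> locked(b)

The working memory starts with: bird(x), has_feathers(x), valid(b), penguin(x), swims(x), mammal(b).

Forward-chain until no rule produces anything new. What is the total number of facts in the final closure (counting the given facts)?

Round 1 — r7, derive signed(b).
Round 2 — r2, r4, derive closed(b), flies(x).
Round 3 — r3, derive open(x).
Round 4 — r5, derive locked(b).
Closure: {bird(x), closed(b), flies(x), has_feathers(x), locked(b), mammal(b), open(x), penguin(x), signed(b), swims(x), valid(b)} — 11 facts.

11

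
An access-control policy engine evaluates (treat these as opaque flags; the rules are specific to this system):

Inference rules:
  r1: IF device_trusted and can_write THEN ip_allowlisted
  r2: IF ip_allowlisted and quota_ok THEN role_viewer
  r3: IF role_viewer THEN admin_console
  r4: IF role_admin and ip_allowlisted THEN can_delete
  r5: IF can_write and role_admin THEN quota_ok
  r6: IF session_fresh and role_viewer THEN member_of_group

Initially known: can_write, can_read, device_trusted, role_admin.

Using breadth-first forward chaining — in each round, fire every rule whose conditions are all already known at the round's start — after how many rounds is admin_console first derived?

3

Round 1 — r1, r5, derive ip_allowlisted, quota_ok.
Round 2 — r2, r4, derive role_viewer, can_delete.
Round 3 — r3, derive admin_console.
admin_console first appears in round 3.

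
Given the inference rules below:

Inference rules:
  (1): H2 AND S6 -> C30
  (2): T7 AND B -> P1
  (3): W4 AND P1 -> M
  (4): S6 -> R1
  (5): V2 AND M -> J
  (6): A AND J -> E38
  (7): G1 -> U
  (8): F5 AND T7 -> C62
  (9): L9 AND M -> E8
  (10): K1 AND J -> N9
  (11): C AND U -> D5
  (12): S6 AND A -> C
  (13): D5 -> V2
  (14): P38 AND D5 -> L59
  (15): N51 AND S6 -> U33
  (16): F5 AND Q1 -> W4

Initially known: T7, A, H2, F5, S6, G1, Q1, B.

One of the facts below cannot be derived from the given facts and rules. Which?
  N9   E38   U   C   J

Round 1: (1) [H2 AND S6 -> C30]; (2) [T7 AND B -> P1]; (4) [S6 -> R1]; (7) [G1 -> U]; (8) [F5 AND T7 -> C62]; (12) [S6 AND A -> C]; (16) [F5 AND Q1 -> W4]. New: C30, P1, R1, U, C62, C, W4.
Round 2: (3) [W4 AND P1 -> M]; (11) [C AND U -> D5]. New: M, D5.
Round 3: (13) [D5 -> V2]. New: V2.
Round 4: (5) [V2 AND M -> J]. New: J.
Round 5: (6) [A AND J -> E38]. New: E38.
Derived: J (round 4), E38 (round 5), U (round 1), C (round 1). N9 never appears in any round.

N9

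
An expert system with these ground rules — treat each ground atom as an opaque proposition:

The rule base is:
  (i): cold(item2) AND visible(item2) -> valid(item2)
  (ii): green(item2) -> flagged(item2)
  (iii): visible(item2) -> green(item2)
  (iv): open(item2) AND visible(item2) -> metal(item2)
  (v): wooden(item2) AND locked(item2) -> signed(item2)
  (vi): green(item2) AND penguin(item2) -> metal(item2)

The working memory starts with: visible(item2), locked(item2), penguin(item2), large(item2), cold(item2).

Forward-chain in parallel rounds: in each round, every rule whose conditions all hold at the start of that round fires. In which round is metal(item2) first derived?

2

Round 1 fires (i), (iii), giving valid(item2), green(item2).
Round 2 fires (ii), (vi), giving flagged(item2), metal(item2).
metal(item2) first appears in round 2.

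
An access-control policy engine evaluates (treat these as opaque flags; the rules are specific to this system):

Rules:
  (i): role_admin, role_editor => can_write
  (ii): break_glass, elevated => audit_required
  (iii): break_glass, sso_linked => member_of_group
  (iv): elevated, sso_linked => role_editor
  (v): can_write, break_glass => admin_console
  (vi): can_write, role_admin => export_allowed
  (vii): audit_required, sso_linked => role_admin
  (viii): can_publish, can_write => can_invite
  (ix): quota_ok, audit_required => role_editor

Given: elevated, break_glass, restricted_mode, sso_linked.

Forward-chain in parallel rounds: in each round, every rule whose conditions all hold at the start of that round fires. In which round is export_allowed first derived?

4

Round 1: (ii) [break_glass, elevated => audit_required]; (iii) [break_glass, sso_linked => member_of_group]; (iv) [elevated, sso_linked => role_editor]. New: audit_required, member_of_group, role_editor.
Round 2: (vii) [audit_required, sso_linked => role_admin]. New: role_admin.
Round 3: (i) [role_admin, role_editor => can_write]. New: can_write.
Round 4: (v) [can_write, break_glass => admin_console]; (vi) [can_write, role_admin => export_allowed]. New: admin_console, export_allowed.
export_allowed first appears in round 4.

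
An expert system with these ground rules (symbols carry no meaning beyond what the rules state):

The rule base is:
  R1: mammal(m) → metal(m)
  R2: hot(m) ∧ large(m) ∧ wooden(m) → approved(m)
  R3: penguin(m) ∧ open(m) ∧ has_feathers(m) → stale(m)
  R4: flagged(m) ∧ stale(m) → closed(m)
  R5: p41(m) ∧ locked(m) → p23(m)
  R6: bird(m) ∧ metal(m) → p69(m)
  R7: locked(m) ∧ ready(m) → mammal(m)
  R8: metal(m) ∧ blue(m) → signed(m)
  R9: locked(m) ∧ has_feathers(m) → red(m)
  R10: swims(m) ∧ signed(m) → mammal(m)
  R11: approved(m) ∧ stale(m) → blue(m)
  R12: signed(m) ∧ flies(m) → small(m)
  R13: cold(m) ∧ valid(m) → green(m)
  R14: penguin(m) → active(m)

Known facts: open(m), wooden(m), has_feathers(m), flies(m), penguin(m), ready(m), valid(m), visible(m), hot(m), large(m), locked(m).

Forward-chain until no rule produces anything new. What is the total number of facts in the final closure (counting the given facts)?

20

Round 1 fires R2, R3, R7, R9, R14, giving approved(m), stale(m), mammal(m), red(m), active(m).
Round 2 fires R1, R11, giving metal(m), blue(m).
Round 3 fires R8, giving signed(m).
Round 4 fires R12, giving small(m).
Closure: {active(m), approved(m), blue(m), flies(m), has_feathers(m), hot(m), large(m), locked(m), mammal(m), metal(m), open(m), penguin(m), ready(m), red(m), signed(m), small(m), stale(m), valid(m), visible(m), wooden(m)} — 20 facts.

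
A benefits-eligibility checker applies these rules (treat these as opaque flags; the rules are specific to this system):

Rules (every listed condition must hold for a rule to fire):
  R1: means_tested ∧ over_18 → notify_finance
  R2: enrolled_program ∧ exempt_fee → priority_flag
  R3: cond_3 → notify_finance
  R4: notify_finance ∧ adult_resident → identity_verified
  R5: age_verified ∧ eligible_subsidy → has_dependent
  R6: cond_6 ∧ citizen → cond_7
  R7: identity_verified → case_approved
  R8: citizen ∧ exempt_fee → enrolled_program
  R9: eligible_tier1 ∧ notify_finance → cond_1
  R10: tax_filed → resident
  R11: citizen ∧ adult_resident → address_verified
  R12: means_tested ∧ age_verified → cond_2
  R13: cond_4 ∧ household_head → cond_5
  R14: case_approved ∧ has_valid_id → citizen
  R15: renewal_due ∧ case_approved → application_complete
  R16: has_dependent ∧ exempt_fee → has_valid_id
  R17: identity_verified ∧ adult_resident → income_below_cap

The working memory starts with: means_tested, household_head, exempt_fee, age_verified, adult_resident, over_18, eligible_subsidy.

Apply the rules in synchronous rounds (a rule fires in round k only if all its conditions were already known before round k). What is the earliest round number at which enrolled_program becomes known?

Round 1 — R1, R5, R12, derive notify_finance, has_dependent, cond_2.
Round 2 — R4, R16, derive identity_verified, has_valid_id.
Round 3 — R7, R17, derive case_approved, income_below_cap.
Round 4 — R14, derive citizen.
Round 5 — R8, R11, derive enrolled_program, address_verified.
enrolled_program first appears in round 5.

5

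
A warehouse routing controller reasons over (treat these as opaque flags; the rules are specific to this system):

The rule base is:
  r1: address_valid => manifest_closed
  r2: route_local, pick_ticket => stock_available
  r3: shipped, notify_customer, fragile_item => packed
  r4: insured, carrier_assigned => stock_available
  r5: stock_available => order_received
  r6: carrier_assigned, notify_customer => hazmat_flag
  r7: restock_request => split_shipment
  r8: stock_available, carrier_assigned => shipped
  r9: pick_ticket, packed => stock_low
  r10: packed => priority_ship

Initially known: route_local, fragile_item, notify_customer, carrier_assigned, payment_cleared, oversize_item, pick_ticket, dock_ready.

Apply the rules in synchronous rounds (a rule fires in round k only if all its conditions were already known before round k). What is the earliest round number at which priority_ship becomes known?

Round 1 — r2, r6, derive stock_available, hazmat_flag.
Round 2 — r5, r8, derive order_received, shipped.
Round 3 — r3, derive packed.
Round 4 — r9, r10, derive stock_low, priority_ship.
priority_ship first appears in round 4.

4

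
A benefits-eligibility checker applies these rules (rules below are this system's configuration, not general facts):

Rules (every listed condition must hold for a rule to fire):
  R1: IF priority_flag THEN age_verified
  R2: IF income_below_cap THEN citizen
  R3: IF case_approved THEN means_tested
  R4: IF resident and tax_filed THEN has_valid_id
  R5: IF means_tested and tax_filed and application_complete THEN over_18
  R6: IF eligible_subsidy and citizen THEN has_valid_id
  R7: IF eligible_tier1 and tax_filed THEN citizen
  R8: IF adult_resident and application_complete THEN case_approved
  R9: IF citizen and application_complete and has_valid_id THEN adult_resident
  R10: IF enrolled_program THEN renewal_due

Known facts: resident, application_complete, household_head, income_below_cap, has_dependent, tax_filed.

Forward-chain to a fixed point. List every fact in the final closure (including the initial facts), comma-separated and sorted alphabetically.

Round 1: R2 [IF income_below_cap THEN citizen]; R4 [IF resident and tax_filed THEN has_valid_id]. Adds citizen, has_valid_id.
Round 2: R9 [IF citizen and application_complete and has_valid_id THEN adult_resident]. Adds adult_resident.
Round 3: R8 [IF adult_resident and application_complete THEN case_approved]. Adds case_approved.
Round 4: R3 [IF case_approved THEN means_tested]. Adds means_tested.
Round 5: R5 [IF means_tested and tax_filed and application_complete THEN over_18]. Adds over_18.

adult_resident, application_complete, case_approved, citizen, has_dependent, has_valid_id, household_head, income_below_cap, means_tested, over_18, resident, tax_filed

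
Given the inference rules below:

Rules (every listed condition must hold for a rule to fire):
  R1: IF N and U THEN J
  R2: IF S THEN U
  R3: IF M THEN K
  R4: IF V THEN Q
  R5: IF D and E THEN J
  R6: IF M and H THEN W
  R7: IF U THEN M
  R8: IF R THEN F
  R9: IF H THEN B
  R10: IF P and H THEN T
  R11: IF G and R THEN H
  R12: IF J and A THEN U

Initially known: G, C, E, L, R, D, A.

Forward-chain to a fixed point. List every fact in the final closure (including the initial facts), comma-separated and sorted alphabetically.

A, B, C, D, E, F, G, H, J, K, L, M, R, U, W

Round 1: R5 [IF D and E THEN J]; R8 [IF R THEN F]; R11 [IF G and R THEN H]. New: J, F, H.
Round 2: R9 [IF H THEN B]; R12 [IF J and A THEN U]. New: B, U.
Round 3: R7 [IF U THEN M]. New: M.
Round 4: R3 [IF M THEN K]; R6 [IF M and H THEN W]. New: K, W.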